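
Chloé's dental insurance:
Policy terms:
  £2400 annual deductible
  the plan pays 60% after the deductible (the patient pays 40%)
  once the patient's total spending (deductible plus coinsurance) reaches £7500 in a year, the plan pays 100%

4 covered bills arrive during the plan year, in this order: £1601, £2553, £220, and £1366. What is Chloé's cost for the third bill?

£88

Claim 1 (£1601): entire amount goes to the deductible. Patient owes £1601 (running OOP £1601).
Claim 2 (£2553): £799 to deductible, leaving £1754; 40% of £1754 = £701.60. Patient pays £1500.60; OOP now £3101.60.
Claim 3 (£220): 40% coinsurance on £220 = £88. Patient pays £88; OOP now £3189.60.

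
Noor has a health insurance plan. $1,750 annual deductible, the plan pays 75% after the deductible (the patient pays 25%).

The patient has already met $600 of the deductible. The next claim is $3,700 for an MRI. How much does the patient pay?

$600 of the $1,750 deductible is already met, leaving $1,150.
After the $1,150 deductible portion, $3,700 − $1,150 = $2,550 is subject to coinsurance.
Patient's 25% share of $2,550 is $637.50.
That puts the patient's cost at $1,150 + $637.50 = $1,787.50.

$1,787.50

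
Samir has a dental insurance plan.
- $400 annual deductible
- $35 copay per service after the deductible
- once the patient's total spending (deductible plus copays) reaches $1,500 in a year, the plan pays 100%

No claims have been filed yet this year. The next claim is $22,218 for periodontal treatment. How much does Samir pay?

The full $400 deductible is still open; $400 of this bill applies to it.
That leaves $22,218 − $400 = $21,818 for the copay.
Copay on this service: $35.
So the patient owes $400 + $35 = $435 before any cap.
Cumulative spending $0 + $435 = $435 stays under the $1,500 maximum.

$435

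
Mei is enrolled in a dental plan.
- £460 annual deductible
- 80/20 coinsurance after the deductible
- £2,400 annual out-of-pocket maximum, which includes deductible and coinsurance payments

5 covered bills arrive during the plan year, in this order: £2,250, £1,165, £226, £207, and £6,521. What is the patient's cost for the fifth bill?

Claim 1 — £2,250: £460 to deductible, leaving £1,790; 20% of £1,790 = £358. Cost to patient: £818. OOP to date £818.
Claim 2 — £1,165: deductible met; 20% of £1,165 = £233. Patient pays £233; OOP now £1,051.
Claim 3 — £226: deductible met; 20% of £226 = £45.20. Cost to patient: £45.20. OOP to date £1,096.20.
Claim 4 — £207: deductible met; 20% of £207 = £41.40. Cost to patient: £41.40. OOP to date £1,137.60.
Claim 5 — £6,521: 20% coinsurance on £6,521 = £1,304.20. OOP would hit £2,441.80 > £2,400, so the cap limits the patient to £2,400 − £1,137.60 = £1,262.40.

£1,262.40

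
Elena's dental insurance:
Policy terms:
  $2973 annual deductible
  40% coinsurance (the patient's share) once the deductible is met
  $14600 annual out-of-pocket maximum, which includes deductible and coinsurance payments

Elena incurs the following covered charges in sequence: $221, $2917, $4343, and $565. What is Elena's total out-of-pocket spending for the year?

#1 ($221): all of it applies to the deductible. Patient owes $221 (running OOP $221).
#2 ($2917): deductible takes $2752, $165 remains; 40% of $165 = $66. Cost to patient: $2818. OOP to date $3039.
#3 ($4343): 40% coinsurance on $4343 = $1737.20. Patient owes $1737.20 (running OOP $4776.20).
#4 ($565): deductible met; 40% of $565 = $226. Patient owes $226 (running OOP $5002.20).
Summing the patient's payments: $221 + $2818 + $1737.20 + $226 = $5002.20.

$5002.20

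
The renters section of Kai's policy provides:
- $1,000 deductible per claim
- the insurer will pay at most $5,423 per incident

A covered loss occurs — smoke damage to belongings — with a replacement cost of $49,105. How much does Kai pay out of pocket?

After the deductible, $49,105 − $1,000 = $48,105 remains.
The $5,423 per-incident cap binds; insurer pays $5,423.
Out of pocket: $49,105 − $5,423 = $43,682.

$43,682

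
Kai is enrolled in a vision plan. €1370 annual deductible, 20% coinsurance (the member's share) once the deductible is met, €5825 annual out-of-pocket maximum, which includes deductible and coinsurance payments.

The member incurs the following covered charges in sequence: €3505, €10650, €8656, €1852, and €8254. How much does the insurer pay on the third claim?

Bill 1, €3505: €1370 to deductible, leaving €2135; member's 20% is €427. Cost to member: €1797. OOP to date €1797. Insurer: €3505 − €1797 = €1708.
Bill 2, €10650: deductible already satisfied, so member's share is 20% × €10650 = €2130. Member owes €2130 (running OOP €3927). Insurer: €10650 − €2130 = €8520.
Bill 3, €8656: deductible already satisfied, so member's share is 20% × €8656 = €1731.20. Cost to member: €1731.20. OOP to date €5658.20. Plan pays €8656 − €1731.20 = €6924.80.

€6924.80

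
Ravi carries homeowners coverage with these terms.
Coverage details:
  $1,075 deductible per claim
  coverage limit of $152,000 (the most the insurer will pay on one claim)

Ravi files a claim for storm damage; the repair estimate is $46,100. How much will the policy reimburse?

After the deductible, $46,100 − $1,075 = $45,025 remains.
$45,025 is within the $152,000 limit, so the insurer pays $45,025.

$45,025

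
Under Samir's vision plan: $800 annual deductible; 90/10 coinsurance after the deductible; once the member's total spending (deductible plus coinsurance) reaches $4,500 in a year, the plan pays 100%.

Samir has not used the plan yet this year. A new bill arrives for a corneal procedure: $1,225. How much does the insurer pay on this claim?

Nothing has been paid toward the $800 deductible, so the first $800 of this charge is applied there.
The remaining $425 (= $1,225 − $800) moves to coinsurance.
10% of $425 = $42.50 falls to the member.
So the member owes $800 + $42.50 = $842.50 before any cap.
Year-to-date out-of-pocket becomes $0 + $842.50 = $842.50, still under the $4,500 maximum, so no cap applies.
Insurer pays the balance: $1,225 − $842.50 = $382.50.

$382.50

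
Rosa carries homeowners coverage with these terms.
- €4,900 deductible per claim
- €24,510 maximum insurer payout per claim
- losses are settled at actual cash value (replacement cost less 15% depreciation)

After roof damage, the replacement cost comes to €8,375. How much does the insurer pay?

€2,218.75

At 15% depreciation, ACV = €8,375 − €1,256.25 = €7,118.75.
After the deductible, €7,118.75 − €4,900 = €2,218.75 remains.
€2,218.75 is within the €24,510 limit, so the insurer pays €2,218.75.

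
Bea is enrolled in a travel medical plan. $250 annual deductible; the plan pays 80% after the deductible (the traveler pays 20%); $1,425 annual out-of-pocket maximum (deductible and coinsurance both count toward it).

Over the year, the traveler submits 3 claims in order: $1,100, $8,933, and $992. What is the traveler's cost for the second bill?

$1,005

Claim 1 — $1,100: $250 to deductible, leaving $850; coinsurance $850 × 20% = $170. Cost to traveler: $420. OOP to date $420.
Claim 2 — $8,933: deductible met; 20% of $8,933 = $1,786.60. Adding that to $420 gives $2,206.60, past the $1,425 cap; traveler pays only $1,425 − $420 = $1,005.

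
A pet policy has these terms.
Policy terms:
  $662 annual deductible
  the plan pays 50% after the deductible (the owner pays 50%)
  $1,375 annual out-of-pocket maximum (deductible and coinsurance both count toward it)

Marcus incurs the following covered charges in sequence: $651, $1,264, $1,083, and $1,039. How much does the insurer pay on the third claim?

$996.50

Claim 1 ($651): entire amount goes to the deductible. Owner pays $651; OOP now $651. Plan pays $651 − $651 = $0.
Claim 2 ($1,264): $11 finishes the deductible; $1,253 goes to coinsurance; 50% of $1,253 = $626.50. Owner owes $637.50 (running OOP $1,288.50). Insurer: $1,264 − $637.50 = $626.50.
Claim 3 ($1,083): deductible met; 50% of $1,083 = $541.50. OOP would hit $1,830 > $1,375, so the cap limits the owner to $1,375 − $1,288.50 = $86.50. Plan pays $1,083 − $86.50 = $996.50.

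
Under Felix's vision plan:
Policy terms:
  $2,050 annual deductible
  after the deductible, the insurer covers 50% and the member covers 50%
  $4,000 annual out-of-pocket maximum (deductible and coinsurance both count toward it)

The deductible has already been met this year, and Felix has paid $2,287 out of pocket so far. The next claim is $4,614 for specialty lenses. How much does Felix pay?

The deductible is already satisfied, so the full bill goes to coinsurance.
Coinsurance: $4,614 × 50% = $2,307.
Adding $2,307 to the $2,287 already spent would give $4,594, which exceeds the $4,000 cap; the member pays just $4,000 − $2,287 = $1,713.

$1,713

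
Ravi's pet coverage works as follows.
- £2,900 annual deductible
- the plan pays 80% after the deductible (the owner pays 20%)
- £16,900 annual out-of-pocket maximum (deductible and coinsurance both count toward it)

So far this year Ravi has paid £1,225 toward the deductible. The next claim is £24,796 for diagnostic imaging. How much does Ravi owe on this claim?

£1,225 of the £2,900 deductible is already met, leaving £1,675.
The remaining £23,121 (= £24,796 − £1,675) moves to coinsurance.
Coinsurance: £23,121 × 20% = £4,624.20.
That puts the owner's cost at £1,675 + £4,624.20 = £6,299.20 before any cap.
Total out-of-pocket so far would be £1,225 + £6,299.20 = £7,524.20, below the £16,900 cap — no reduction.

£6,299.20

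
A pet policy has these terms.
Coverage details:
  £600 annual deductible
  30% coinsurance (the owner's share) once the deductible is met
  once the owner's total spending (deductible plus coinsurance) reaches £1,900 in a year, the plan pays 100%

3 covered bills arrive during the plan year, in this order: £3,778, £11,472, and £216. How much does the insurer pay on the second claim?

£11,125.40

Bill 1, £3,778: £600 finishes the deductible; £3,178 goes to coinsurance; 30% of £3,178 = £953.40. Owner owes £1,553.40 (running OOP £1,553.40). Plan pays £3,778 − £1,553.40 = £2,224.60.
Bill 2, £11,472: 30% coinsurance on £11,472 = £3,441.60. OOP would hit £4,995 > £1,900, so the cap limits the owner to £1,900 − £1,553.40 = £346.60. Insurer: £11,472 − £346.60 = £11,125.40.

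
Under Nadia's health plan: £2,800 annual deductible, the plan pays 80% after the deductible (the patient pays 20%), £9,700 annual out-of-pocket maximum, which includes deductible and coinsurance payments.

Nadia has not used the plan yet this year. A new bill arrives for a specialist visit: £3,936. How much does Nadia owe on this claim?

Deductible not yet touched, so the first £2,800 of the bill goes to the deductible.
That leaves £3,936 − £2,800 = £1,136 for coinsurance.
Patient's 20% share of £1,136 is £227.20.
That puts the patient's cost at £2,800 + £227.20 = £3,027.20 before any cap.
Total out-of-pocket so far would be £0 + £3,027.20 = £3,027.20, below the £9,700 cap — no reduction.

£3,027.20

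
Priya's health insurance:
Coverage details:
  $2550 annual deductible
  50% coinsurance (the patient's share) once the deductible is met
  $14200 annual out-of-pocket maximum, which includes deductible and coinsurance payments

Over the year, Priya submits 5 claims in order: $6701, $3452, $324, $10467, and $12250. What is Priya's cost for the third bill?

Claim 1 ($6701): $2550 to deductible, leaving $4151; 50% of $4151 = $2075.50. Cost to patient: $4625.50. OOP to date $4625.50.
Claim 2 ($3452): deductible already satisfied, so patient's share is 50% × $3452 = $1726. Patient pays $1726; OOP now $6351.50.
Claim 3 ($324): 50% coinsurance on $324 = $162. Patient owes $162 (running OOP $6513.50).

$162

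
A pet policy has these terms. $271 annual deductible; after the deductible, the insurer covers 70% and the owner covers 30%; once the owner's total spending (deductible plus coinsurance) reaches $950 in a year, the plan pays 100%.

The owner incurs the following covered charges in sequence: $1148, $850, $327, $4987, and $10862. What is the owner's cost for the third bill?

$98.10

Claim 1 ($1148): deductible takes $271, $877 remains; owner's 30% is $263.10. Owner owes $534.10 (running OOP $534.10).
Claim 2 ($850): deductible met; 30% of $850 = $255. Cost to owner: $255. OOP to date $789.10.
Claim 3 ($327): deductible met; 30% of $327 = $98.10. Owner pays $98.10; OOP now $887.20.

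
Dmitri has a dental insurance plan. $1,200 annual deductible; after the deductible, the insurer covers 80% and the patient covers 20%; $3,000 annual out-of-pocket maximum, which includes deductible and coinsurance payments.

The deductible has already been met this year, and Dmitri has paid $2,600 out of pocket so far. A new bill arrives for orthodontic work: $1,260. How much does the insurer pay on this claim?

$1,008

The deductible is already satisfied, so the full bill goes to coinsurance.
20% of $1,260 = $252 falls to the patient.
Total out-of-pocket so far would be $2,600 + $252 = $2,852, below the $3,000 cap — no reduction.
The insurer covers the remainder: $1,260 − $252 = $1,008.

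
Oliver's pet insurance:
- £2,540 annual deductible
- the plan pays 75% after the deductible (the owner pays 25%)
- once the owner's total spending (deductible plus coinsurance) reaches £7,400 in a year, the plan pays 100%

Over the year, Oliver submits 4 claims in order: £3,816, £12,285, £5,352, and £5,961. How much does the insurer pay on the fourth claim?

Claim 1 (£3,816): £2,540 to deductible, leaving £1,276; owner's 25% is £319. Owner owes £2,859 (running OOP £2,859). Plan pays £3,816 − £2,859 = £957.
Claim 2 (£12,285): deductible met; 25% of £12,285 = £3,071.25. Owner owes £3,071.25 (running OOP £5,930.25). Plan pays £12,285 − £3,071.25 = £9,213.75.
Claim 3 (£5,352): deductible already satisfied, so owner's share is 25% × £5,352 = £1,338. Owner owes £1,338 (running OOP £7,268.25). Insurer: £5,352 − £1,338 = £4,014.
Claim 4 (£5,961): 25% coinsurance on £5,961 = £1,490.25. That would push OOP to £8,758.50, over the £7,400 cap, so owner pays £7,400 − £7,268.25 = £131.75. Insurer: £5,961 − £131.75 = £5,829.25.

£5,829.25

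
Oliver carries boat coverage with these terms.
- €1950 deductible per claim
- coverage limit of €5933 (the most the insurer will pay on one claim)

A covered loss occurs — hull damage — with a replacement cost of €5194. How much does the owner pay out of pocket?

€1950

Subtract the deductible: €5194 − €1950 = €3244.
€3244 is within the €5933 limit, so the insurer pays €3244.
Out of pocket: €5194 − €3244 = €1950.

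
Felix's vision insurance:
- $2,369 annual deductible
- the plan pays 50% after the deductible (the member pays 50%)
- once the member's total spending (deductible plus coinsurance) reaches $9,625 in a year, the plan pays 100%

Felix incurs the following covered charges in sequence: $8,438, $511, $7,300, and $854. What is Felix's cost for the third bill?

$3,650

Claim 1 ($8,438): $2,369 finishes the deductible; $6,069 goes to coinsurance; member's 50% is $3,034.50. Member pays $5,403.50; OOP now $5,403.50.
Claim 2 ($511): deductible already satisfied, so member's share is 50% × $511 = $255.50. Cost to member: $255.50. OOP to date $5,659.
Claim 3 ($7,300): 50% coinsurance on $7,300 = $3,650. Cost to member: $3,650. OOP to date $9,309.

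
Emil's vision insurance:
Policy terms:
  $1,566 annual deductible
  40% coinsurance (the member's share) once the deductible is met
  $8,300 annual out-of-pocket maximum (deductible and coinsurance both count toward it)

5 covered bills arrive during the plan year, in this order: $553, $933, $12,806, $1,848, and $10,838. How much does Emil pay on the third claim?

$5,170.40

Claim 1 ($553): all of it applies to the deductible. Member owes $553 (running OOP $553).
Claim 2 ($933): entire amount goes to the deductible. Member pays $933; OOP now $1,486.
Claim 3 ($12,806): deductible takes $80, $12,726 remains; coinsurance $12,726 × 40% = $5,090.40. Member pays $5,170.40; OOP now $6,656.40.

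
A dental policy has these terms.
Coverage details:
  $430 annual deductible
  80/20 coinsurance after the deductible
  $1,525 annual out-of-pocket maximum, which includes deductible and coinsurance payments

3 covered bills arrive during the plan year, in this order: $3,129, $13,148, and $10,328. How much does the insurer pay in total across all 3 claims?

$25,080

#1 ($3,129): deductible takes $430, $2,699 remains; coinsurance $2,699 × 20% = $539.80. Patient pays $969.80; OOP now $969.80. Plan pays $3,129 − $969.80 = $2,159.20.
#2 ($13,148): 20% coinsurance on $13,148 = $2,629.60. Adding that to $969.80 gives $3,599.40, past the $1,525 cap; patient pays only $1,525 − $969.80 = $555.20. Insurer: $13,148 − $555.20 = $12,592.80.
#3 ($10,328): deductible already satisfied, so patient's share is 20% × $10,328 = $2,065.60. Adding that to $1,525 gives $3,590.60, past the $1,525 cap; patient pays only $1,525 − $1,525 = $0. Plan pays $10,328 − $0 = $10,328.
Insurer total = bills − patient's total = $26,605 − $1,525 = $25,080.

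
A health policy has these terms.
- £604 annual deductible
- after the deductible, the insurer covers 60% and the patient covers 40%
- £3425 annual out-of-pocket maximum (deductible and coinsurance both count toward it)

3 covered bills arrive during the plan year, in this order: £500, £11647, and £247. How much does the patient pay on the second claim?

£2925

Bill 1, £500: all of it applies to the deductible. Cost to patient: £500. OOP to date £500.
Bill 2, £11647: £104 to deductible, leaving £11543; 40% of £11543 = £4617.20. Together that's £104 + £4617.20 = £4721.20. Adding that to £500 gives £5221.20, past the £3425 cap; patient pays only £3425 − £500 = £2925.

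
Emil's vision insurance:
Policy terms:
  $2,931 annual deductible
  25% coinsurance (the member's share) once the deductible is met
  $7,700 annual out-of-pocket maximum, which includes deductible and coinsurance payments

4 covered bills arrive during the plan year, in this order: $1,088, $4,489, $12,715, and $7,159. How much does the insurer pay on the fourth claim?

$6,230.25

Bill 1, $1,088: fully absorbed by the deductible. Member pays $1,088; OOP now $1,088. Insurer: $1,088 − $1,088 = $0.
Bill 2, $4,489: $1,843 to deductible, leaving $2,646; coinsurance $2,646 × 25% = $661.50. Member pays $2,504.50; OOP now $3,592.50. Plan pays $4,489 − $2,504.50 = $1,984.50.
Bill 3, $12,715: 25% coinsurance on $12,715 = $3,178.75. Member pays $3,178.75; OOP now $6,771.25. Insurer: $12,715 − $3,178.75 = $9,536.25.
Bill 4, $7,159: deductible met; 25% of $7,159 = $1,789.75. That would push OOP to $8,561, over the $7,700 cap, so member pays $7,700 − $6,771.25 = $928.75. Insurer: $7,159 − $928.75 = $6,230.25.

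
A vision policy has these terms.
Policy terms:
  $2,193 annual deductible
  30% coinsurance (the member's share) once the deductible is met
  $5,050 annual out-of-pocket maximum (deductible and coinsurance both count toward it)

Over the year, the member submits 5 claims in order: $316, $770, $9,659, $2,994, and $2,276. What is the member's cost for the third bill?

$3,672.60

#1 ($316): entire amount goes to the deductible. Member owes $316 (running OOP $316).
#2 ($770): fully absorbed by the deductible. Member pays $770; OOP now $1,086.
#3 ($9,659): deductible takes $1,107, $8,552 remains; 30% of $8,552 = $2,565.60. Cost to member: $3,672.60. OOP to date $4,758.60.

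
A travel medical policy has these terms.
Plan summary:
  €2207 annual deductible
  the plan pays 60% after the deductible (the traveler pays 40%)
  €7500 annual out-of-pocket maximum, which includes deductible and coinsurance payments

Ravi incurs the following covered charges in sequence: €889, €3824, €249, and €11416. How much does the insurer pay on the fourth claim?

#1 (€889): entire amount goes to the deductible. Traveler owes €889 (running OOP €889). Plan pays €889 − €889 = €0.
#2 (€3824): deductible takes €1318, €2506 remains; coinsurance €2506 × 40% = €1002.40. Traveler owes €2320.40 (running OOP €3209.40). Plan pays €3824 − €2320.40 = €1503.60.
#3 (€249): 40% coinsurance on €249 = €99.60. Cost to traveler: €99.60. OOP to date €3309. Insurer: €249 − €99.60 = €149.40.
#4 (€11416): deductible already satisfied, so traveler's share is 40% × €11416 = €4566.40. That would push OOP to €7875.40, over the €7500 cap, so traveler pays €7500 − €3309 = €4191. Insurer: €11416 − €4191 = €7225.

€7225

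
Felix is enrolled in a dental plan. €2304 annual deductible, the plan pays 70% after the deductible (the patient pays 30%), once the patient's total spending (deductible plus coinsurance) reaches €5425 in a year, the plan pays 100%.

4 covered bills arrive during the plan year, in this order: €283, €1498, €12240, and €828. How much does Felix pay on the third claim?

Claim 1 (€283): fully absorbed by the deductible. Patient owes €283 (running OOP €283).
Claim 2 (€1498): fully absorbed by the deductible. Patient pays €1498; OOP now €1781.
Claim 3 (€12240): deductible takes €523, €11717 remains; patient's 30% is €3515.10. Claim cost before the cap: €523 + €3515.10 = €4038.10. OOP would hit €5819.10 > €5425, so the cap limits the patient to €5425 − €1781 = €3644.

€3644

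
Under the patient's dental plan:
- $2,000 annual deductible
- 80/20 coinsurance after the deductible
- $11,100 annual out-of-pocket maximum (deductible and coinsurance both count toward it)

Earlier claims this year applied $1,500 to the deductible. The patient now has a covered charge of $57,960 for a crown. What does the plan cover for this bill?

$48,360

Remaining deductible: $2,000 − $1,500 = $500.
After the $500 deductible portion, $57,960 − $500 = $57,460 is subject to coinsurance.
Patient's 20% share of $57,460 is $11,492.
Patient responsibility before any cap: $500 + $11,492 = $11,992.
That would bring total out-of-pocket to $13,492, past the $11,100 cap. The patient is capped at $11,100 − $1,500 = $9,600 on this claim.
The insurer covers the remainder: $57,960 − $9,600 = $48,360.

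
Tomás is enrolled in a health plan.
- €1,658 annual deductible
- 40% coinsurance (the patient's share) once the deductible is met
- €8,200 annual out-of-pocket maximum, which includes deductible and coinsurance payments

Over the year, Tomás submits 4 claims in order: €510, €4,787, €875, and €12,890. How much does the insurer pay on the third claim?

Claim 1 — €510: all of it applies to the deductible. Patient owes €510 (running OOP €510). Plan pays €510 − €510 = €0.
Claim 2 — €4,787: €1,148 finishes the deductible; €3,639 goes to coinsurance; 40% of €3,639 = €1,455.60. Patient pays €2,603.60; OOP now €3,113.60. Plan pays €4,787 − €2,603.60 = €2,183.40.
Claim 3 — €875: deductible met; 40% of €875 = €350. Patient pays €350; OOP now €3,463.60. Insurer: €875 − €350 = €525.

€525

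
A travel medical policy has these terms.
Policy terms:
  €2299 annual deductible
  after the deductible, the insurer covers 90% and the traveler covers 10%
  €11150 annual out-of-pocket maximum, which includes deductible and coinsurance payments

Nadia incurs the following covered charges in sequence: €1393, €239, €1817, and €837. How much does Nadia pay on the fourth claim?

€83.70

Claim 1 — €1393: all of it applies to the deductible. Traveler owes €1393 (running OOP €1393).
Claim 2 — €239: entire amount goes to the deductible. Cost to traveler: €239. OOP to date €1632.
Claim 3 — €1817: €667 to deductible, leaving €1150; traveler's 10% is €115. Traveler pays €782; OOP now €2414.
Claim 4 — €837: deductible met; 10% of €837 = €83.70. Traveler pays €83.70; OOP now €2497.70.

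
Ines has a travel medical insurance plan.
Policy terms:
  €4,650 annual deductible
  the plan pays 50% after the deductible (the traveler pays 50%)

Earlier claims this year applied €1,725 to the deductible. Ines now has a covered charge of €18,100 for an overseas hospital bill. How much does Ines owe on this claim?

€10,512.50

€1,725 of the €4,650 deductible is already met, leaving €2,925.
After the €2,925 deductible portion, €18,100 − €2,925 = €15,175 is subject to coinsurance.
50% of €15,175 = €7,587.50 falls to the traveler.
That puts the traveler's cost at €2,925 + €7,587.50 = €10,512.50.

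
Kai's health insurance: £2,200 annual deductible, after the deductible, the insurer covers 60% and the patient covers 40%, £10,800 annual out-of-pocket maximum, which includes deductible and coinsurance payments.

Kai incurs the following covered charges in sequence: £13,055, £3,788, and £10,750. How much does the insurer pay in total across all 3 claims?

£16,793

Claim 1 — £13,055: £2,200 to deductible, leaving £10,855; coinsurance £10,855 × 40% = £4,342. Patient owes £6,542 (running OOP £6,542). Plan pays £13,055 − £6,542 = £6,513.
Claim 2 — £3,788: deductible already satisfied, so patient's share is 40% × £3,788 = £1,515.20. Patient owes £1,515.20 (running OOP £8,057.20). Insurer: £3,788 − £1,515.20 = £2,272.80.
Claim 3 — £10,750: deductible met; 40% of £10,750 = £4,300. Adding that to £8,057.20 gives £12,357.20, past the £10,800 cap; patient pays only £10,800 − £8,057.20 = £2,742.80. Insurer: £10,750 − £2,742.80 = £8,007.20.
Insurer total = bills − patient's total = £27,593 − £10,800 = £16,793.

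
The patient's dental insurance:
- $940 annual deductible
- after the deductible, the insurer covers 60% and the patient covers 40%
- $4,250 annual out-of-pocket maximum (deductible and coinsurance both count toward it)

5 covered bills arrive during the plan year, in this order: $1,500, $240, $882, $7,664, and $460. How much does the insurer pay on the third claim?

$529.20

Claim 1 — $1,500: $940 to deductible, leaving $560; patient's 40% is $224. Patient owes $1,164 (running OOP $1,164). Plan pays $1,500 − $1,164 = $336.
Claim 2 — $240: deductible met; 40% of $240 = $96. Patient owes $96 (running OOP $1,260). Insurer: $240 − $96 = $144.
Claim 3 — $882: deductible met; 40% of $882 = $352.80. Cost to patient: $352.80. OOP to date $1,612.80. Plan pays $882 − $352.80 = $529.20.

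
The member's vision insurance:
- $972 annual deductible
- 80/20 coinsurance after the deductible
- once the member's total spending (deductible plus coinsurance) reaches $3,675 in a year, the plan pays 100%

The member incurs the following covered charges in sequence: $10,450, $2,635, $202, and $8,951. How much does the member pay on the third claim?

$40.40

Bill 1, $10,450: $972 to deductible, leaving $9,478; 20% of $9,478 = $1,895.60. Member owes $2,867.60 (running OOP $2,867.60).
Bill 2, $2,635: deductible already satisfied, so member's share is 20% × $2,635 = $527. Member pays $527; OOP now $3,394.60.
Bill 3, $202: deductible already satisfied, so member's share is 20% × $202 = $40.40. Member owes $40.40 (running OOP $3,435).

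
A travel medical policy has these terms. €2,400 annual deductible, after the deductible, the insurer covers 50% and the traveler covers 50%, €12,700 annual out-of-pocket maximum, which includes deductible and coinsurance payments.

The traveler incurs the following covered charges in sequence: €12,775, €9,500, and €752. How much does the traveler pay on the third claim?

Claim 1 — €12,775: €2,400 finishes the deductible; €10,375 goes to coinsurance; 50% of €10,375 = €5,187.50. Traveler pays €7,587.50; OOP now €7,587.50.
Claim 2 — €9,500: 50% coinsurance on €9,500 = €4,750. Traveler owes €4,750 (running OOP €12,337.50).
Claim 3 — €752: deductible met; 50% of €752 = €376. OOP would hit €12,713.50 > €12,700, so the cap limits the traveler to €12,700 − €12,337.50 = €362.50.

€362.50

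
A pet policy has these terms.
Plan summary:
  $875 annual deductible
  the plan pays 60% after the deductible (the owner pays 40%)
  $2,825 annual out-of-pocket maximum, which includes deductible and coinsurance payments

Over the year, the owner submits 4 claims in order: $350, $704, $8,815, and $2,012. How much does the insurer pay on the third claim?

$6,936.60

Claim 1 — $350: fully absorbed by the deductible. Cost to owner: $350. OOP to date $350. Insurer: $350 − $350 = $0.
Claim 2 — $704: deductible takes $525, $179 remains; 40% of $179 = $71.60. Owner owes $596.60 (running OOP $946.60). Plan pays $704 − $596.60 = $107.40.
Claim 3 — $8,815: deductible met; 40% of $8,815 = $3,526. Adding that to $946.60 gives $4,472.60, past the $2,825 cap; owner pays only $2,825 − $946.60 = $1,878.40. Plan pays $8,815 − $1,878.40 = $6,936.60.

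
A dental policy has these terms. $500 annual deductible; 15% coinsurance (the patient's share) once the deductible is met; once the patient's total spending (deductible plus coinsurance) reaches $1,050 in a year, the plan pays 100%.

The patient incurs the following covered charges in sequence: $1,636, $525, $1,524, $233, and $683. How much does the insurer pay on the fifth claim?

#1 ($1,636): $500 to deductible, leaving $1,136; patient's 15% is $170.40. Patient pays $670.40; OOP now $670.40. Plan pays $1,636 − $670.40 = $965.60.
#2 ($525): 15% coinsurance on $525 = $78.75. Cost to patient: $78.75. OOP to date $749.15. Plan pays $525 − $78.75 = $446.25.
#3 ($1,524): 15% coinsurance on $1,524 = $228.60. Patient pays $228.60; OOP now $977.75. Insurer: $1,524 − $228.60 = $1,295.40.
#4 ($233): deductible already satisfied, so patient's share is 15% × $233 = $34.95. Cost to patient: $34.95. OOP to date $1,012.70. Insurer: $233 − $34.95 = $198.05.
#5 ($683): deductible met; 15% of $683 = $102.45. Adding that to $1,012.70 gives $1,115.15, past the $1,050 cap; patient pays only $1,050 − $1,012.70 = $37.30. Insurer: $683 − $37.30 = $645.70.

$645.70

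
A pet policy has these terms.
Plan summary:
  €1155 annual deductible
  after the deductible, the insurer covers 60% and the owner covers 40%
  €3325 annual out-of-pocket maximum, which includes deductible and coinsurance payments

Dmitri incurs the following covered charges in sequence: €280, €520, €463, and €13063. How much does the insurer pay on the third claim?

Claim 1 — €280: fully absorbed by the deductible. Owner pays €280; OOP now €280. Insurer: €280 − €280 = €0.
Claim 2 — €520: fully absorbed by the deductible. Owner pays €520; OOP now €800. Plan pays €520 − €520 = €0.
Claim 3 — €463: €355 to deductible, leaving €108; owner's 40% is €43.20. Cost to owner: €398.20. OOP to date €1198.20. Plan pays €463 − €398.20 = €64.80.

€64.80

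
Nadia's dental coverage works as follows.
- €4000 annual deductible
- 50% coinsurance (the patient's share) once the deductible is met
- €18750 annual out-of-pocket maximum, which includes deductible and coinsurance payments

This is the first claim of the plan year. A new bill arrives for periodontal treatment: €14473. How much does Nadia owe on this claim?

Nothing has been paid toward the €4000 deductible, so the first €4000 of this charge is applied there.
After the €4000 deductible portion, €14473 − €4000 = €10473 is subject to coinsurance.
Patient's 50% share of €10473 is €5236.50.
So the patient owes €4000 + €5236.50 = €9236.50 before any cap.
Cumulative spending €0 + €9236.50 = €9236.50 stays under the €18750 maximum.

€9236.50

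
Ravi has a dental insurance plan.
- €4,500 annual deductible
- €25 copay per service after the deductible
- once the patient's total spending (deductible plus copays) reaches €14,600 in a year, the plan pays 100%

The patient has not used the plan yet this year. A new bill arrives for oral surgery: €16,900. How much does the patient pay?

€4,525

Nothing has been paid toward the €4,500 deductible, so the first €4,500 of this charge is applied there.
After the €4,500 deductible portion, €16,900 − €4,500 = €12,400 is subject to the copay.
Copay on this service: €25.
So the patient owes €4,500 + €25 = €4,525 before any cap.
Cumulative spending €0 + €4,525 = €4,525 stays under the €14,600 maximum.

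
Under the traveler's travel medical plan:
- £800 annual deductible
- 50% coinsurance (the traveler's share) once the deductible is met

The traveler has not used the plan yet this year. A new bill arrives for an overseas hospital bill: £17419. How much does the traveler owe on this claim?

£9109.50

The full £800 deductible is still open; £800 of this bill applies to it.
That leaves £17419 − £800 = £16619 for coinsurance.
Coinsurance: £16619 × 50% = £8309.50.
So the traveler owes £800 + £8309.50 = £9109.50.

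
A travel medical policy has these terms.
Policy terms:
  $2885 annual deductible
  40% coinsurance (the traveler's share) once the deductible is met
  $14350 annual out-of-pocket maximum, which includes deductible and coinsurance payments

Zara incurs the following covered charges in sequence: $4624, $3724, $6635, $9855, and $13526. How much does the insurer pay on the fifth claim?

Bill 1, $4624: deductible takes $2885, $1739 remains; traveler's 40% is $695.60. Traveler owes $3580.60 (running OOP $3580.60). Plan pays $4624 − $3580.60 = $1043.40.
Bill 2, $3724: deductible met; 40% of $3724 = $1489.60. Traveler pays $1489.60; OOP now $5070.20. Plan pays $3724 − $1489.60 = $2234.40.
Bill 3, $6635: 40% coinsurance on $6635 = $2654. Traveler pays $2654; OOP now $7724.20. Insurer: $6635 − $2654 = $3981.
Bill 4, $9855: deductible already satisfied, so traveler's share is 40% × $9855 = $3942. Traveler owes $3942 (running OOP $11666.20). Plan pays $9855 − $3942 = $5913.
Bill 5, $13526: 40% coinsurance on $13526 = $5410.40. That would push OOP to $17076.60, over the $14350 cap, so traveler pays $14350 − $11666.20 = $2683.80. Plan pays $13526 − $2683.80 = $10842.20.

$10842.20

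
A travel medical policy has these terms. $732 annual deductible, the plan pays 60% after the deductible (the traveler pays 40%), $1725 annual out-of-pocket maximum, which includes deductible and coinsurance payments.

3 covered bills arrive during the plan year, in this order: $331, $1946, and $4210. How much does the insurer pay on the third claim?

Bill 1, $331: entire amount goes to the deductible. Traveler pays $331; OOP now $331. Insurer: $331 − $331 = $0.
Bill 2, $1946: deductible takes $401, $1545 remains; 40% of $1545 = $618. Traveler owes $1019 (running OOP $1350). Insurer: $1946 − $1019 = $927.
Bill 3, $4210: 40% coinsurance on $4210 = $1684. That would push OOP to $3034, over the $1725 cap, so traveler pays $1725 − $1350 = $375. Plan pays $4210 − $375 = $3835.

$3835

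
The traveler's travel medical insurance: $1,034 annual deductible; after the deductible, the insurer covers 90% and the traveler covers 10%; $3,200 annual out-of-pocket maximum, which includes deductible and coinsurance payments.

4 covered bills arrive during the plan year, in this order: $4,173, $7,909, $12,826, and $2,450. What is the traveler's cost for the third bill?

Bill 1, $4,173: deductible takes $1,034, $3,139 remains; traveler's 10% is $313.90. Cost to traveler: $1,347.90. OOP to date $1,347.90.
Bill 2, $7,909: 10% coinsurance on $7,909 = $790.90. Cost to traveler: $790.90. OOP to date $2,138.80.
Bill 3, $12,826: deductible met; 10% of $12,826 = $1,282.60. OOP would hit $3,421.40 > $3,200, so the cap limits the traveler to $3,200 − $2,138.80 = $1,061.20.

$1,061.20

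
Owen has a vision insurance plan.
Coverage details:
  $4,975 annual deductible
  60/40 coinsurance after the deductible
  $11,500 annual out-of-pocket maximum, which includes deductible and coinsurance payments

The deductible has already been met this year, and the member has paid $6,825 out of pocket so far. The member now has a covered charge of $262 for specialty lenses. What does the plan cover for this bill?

$157.20

The deductible is already satisfied, so the full bill goes to coinsurance.
40% of $262 = $104.80 falls to the member.
Year-to-date out-of-pocket becomes $6,825 + $104.80 = $6,929.80, still under the $11,500 maximum, so no cap applies.
The plan picks up $262 − $104.80 = $157.20.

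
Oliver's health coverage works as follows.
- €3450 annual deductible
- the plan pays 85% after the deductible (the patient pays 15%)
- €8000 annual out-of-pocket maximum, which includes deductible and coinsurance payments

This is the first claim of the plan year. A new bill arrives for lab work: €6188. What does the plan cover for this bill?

€2327.30

The full €3450 deductible is still open; €3450 of this bill applies to it.
After the €3450 deductible portion, €6188 − €3450 = €2738 is subject to coinsurance.
Patient's 15% share of €2738 is €410.70.
Patient responsibility before any cap: €3450 + €410.70 = €3860.70.
Cumulative spending €0 + €3860.70 = €3860.70 stays under the €8000 maximum.
The plan picks up €6188 − €3860.70 = €2327.30.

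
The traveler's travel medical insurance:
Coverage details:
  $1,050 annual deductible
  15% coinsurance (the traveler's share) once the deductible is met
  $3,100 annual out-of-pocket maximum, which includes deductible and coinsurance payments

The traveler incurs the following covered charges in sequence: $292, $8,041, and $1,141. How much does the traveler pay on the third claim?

Bill 1, $292: fully absorbed by the deductible. Cost to traveler: $292. OOP to date $292.
Bill 2, $8,041: $758 to deductible, leaving $7,283; 15% of $7,283 = $1,092.45. Traveler owes $1,850.45 (running OOP $2,142.45).
Bill 3, $1,141: 15% coinsurance on $1,141 = $171.15. Traveler pays $171.15; OOP now $2,313.60.

$171.15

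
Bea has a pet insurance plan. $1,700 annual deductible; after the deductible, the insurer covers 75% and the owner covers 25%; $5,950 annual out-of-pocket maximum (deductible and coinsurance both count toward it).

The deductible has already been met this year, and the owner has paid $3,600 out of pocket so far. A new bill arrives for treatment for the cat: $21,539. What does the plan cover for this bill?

With the deductible met, the entire $21,539 is subject to coinsurance.
Coinsurance: $21,539 × 25% = $5,384.75.
Adding $5,384.75 to the $3,600 already spent would give $8,984.75, which exceeds the $5,950 cap; the owner pays just $5,950 − $3,600 = $2,350.
Insurer pays the balance: $21,539 − $2,350 = $19,189.

$19,189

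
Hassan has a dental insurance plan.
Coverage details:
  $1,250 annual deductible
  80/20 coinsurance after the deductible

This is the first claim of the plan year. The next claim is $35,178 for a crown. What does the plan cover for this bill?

The full $1,250 deductible is still open; $1,250 of this bill applies to it.
The remaining $33,928 (= $35,178 − $1,250) moves to coinsurance.
Coinsurance: $33,928 × 20% = $6,785.60.
So the patient owes $1,250 + $6,785.60 = $8,035.60.
The insurer covers the remainder: $35,178 − $8,035.60 = $27,142.40.

$27,142.40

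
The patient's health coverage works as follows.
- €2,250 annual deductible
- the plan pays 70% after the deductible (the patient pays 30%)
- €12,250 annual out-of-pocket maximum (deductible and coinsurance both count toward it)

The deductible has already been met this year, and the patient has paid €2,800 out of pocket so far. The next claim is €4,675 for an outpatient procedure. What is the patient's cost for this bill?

With the deductible met, the entire €4,675 is subject to coinsurance.
Patient's 30% share of €4,675 is €1,402.50.
Total out-of-pocket so far would be €2,800 + €1,402.50 = €4,202.50, below the €12,250 cap — no reduction.

€1,402.50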